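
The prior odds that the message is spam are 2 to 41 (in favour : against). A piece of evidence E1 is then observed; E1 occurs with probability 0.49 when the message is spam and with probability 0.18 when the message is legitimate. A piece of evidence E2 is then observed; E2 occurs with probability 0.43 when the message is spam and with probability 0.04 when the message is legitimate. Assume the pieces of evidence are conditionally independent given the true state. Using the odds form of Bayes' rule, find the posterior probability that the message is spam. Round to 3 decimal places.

Prior odds = 2/41 = 0.048780. In log-odds, ln(0.048780) = -3.0204.
Add log likelihood ratios: ln(2.7222) + ln(10.750) = 3.3764.
Posterior log-odds = 0.35593, so posterior odds = exp(0.35593) = 1.4275. Converting, P(H|E) = 1.4275/2.4275 = 0.588.

Posterior probability ≈ 0.588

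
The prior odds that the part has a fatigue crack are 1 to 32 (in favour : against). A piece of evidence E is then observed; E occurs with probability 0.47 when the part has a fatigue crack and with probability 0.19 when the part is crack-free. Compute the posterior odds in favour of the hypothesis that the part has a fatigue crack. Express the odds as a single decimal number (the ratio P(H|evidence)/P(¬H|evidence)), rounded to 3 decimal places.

Posterior odds ≈ 0.077

Prior odds = 1/32 = 0.031250.
Likelihood ratio for E = 0.47/0.19 = 2.4737.
Posterior odds = prior odds × LR = 0.077303.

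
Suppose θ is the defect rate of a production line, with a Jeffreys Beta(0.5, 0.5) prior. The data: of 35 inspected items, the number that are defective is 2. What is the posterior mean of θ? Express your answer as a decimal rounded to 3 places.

Posterior mean ≈ 0.069

Observing 2 successes and 33 failures updates Beta(0.5, 0.5) by adding the success and failure counts to the two shape parameters: α = 0.5+2 = 2.5, β = 0.5+33 = 33.5.
Posterior mean = α/(α+β) = 2.5/36 = 0.069.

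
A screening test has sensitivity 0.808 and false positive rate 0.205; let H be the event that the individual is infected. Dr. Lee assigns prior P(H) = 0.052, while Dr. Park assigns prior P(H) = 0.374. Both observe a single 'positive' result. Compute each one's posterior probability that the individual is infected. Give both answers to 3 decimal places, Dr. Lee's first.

Dr. Lee: 0.178; Dr. Park: 0.702

The likelihood ratio for a 'positive' result is 0.808/0.205 = 3.9415.
Dr. Lee: prior odds 0.052/0.948 = 0.054852; posterior odds 0.21620; posterior probability 0.178.
Dr. Park: prior odds 0.374/0.626 = 0.59744; posterior odds 2.3548; posterior probability 0.702.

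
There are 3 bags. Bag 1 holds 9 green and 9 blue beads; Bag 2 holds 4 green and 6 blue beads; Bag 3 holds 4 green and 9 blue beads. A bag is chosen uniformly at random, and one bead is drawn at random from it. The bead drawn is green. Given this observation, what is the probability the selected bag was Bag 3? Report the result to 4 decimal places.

Posterior probability ≈ 0.2548

Tabulate prior·likelihood by source: [1] prior 0.333333, lik 0.5, product 0.1667; [2] prior 0.333333, lik 0.4, product 0.1333; [3] prior 0.333333, lik 0.3077, product 0.1026.
Normalizing constant = 0.40256; the posterior for Bag 3 is its product over the sum, 0.1026/0.40256 = 0.2548.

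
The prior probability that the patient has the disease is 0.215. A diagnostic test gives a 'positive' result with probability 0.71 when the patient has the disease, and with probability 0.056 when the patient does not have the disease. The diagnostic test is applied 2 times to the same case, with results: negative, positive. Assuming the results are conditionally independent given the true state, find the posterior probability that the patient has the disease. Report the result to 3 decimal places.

Let H be the event that the patient has the disease; start with P(H) = 0.215. P('positive'|H) = 0.71, P('positive'|¬H) = 0.056.
Update on result 1 ('negative'): P(H) ← 0.29·0.2150 / (0.29·0.2150 + 0.944·0.7850) = 0.062350/0.80339 = 0.0776.
Update on result 2 ('positive'): P(H) ← 0.71·0.0776 / (0.71·0.0776 + 0.056·0.9224) = 0.055102/0.10676 = 0.5161.

Posterior P(H) ≈ 0.516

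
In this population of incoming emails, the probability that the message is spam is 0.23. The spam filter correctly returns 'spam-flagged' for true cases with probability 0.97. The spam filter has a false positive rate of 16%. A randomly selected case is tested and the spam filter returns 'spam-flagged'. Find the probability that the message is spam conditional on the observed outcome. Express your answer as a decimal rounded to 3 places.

Write H for 'the message is spam'. Prior odds H:¬H = 0.23/0.77 = 0.29870. For the 'spam-flagged' outcome, the likelihood ratio is 0.97/0.16 = 6.0625.
Posterior odds = 0.29870 × 6.0625 = 1.8109, so P(H|E) = 1.8109/(1+1.8109) = 0.644.

P(H | E) ≈ 0.644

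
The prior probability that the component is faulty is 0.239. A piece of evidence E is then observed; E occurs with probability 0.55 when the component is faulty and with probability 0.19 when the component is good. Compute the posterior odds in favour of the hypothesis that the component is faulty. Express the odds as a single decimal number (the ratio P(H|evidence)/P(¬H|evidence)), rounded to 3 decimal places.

Posterior odds ≈ 0.909

Prior odds = 0.239/(1−0.239) = 0.31406.
Likelihood ratio for E = 0.55/0.19 = 2.8947.
Posterior odds = prior odds × LR = 0.90912.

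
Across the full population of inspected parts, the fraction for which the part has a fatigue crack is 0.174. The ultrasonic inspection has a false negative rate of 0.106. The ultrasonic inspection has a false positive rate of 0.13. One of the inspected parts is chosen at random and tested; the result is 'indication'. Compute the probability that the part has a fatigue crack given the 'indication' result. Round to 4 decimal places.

P(H | E) ≈ 0.5916

Write H for 'the part has a fatigue crack'. Prior odds H:¬H = 0.174/0.826 = 0.21065. For the 'indication' outcome, the likelihood ratio is 0.894/0.13 = 6.8769.
Posterior odds = 0.21065 × 6.8769 = 1.4486, so P(H|E) = 1.4486/(1+1.4486) = 0.5916.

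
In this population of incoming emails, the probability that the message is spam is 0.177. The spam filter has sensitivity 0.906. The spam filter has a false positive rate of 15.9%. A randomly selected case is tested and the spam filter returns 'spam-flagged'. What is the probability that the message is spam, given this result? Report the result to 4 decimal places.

P(H | E) ≈ 0.5507

Write H for 'the message is spam'. Prior odds H:¬H = 0.177/0.823 = 0.21507. For the 'spam-flagged' outcome, the likelihood ratio is 0.906/0.159 = 5.6981.
Posterior odds = 0.21507 × 5.6981 = 1.2255, so P(H|E) = 1.2255/(1+1.2255) = 0.5507.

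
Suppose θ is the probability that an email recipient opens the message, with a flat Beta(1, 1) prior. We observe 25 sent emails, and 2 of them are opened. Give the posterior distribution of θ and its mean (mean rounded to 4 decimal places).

Posterior: Beta(3, 24); mean ≈ 0.1111

The binomial likelihood is conjugate to the Beta prior: with 2 successes and 23 failures, the posterior is Beta(1+2, 1+23) = Beta(3, 24).
Posterior mean = α/(α+β) = 3/27 = 0.1111.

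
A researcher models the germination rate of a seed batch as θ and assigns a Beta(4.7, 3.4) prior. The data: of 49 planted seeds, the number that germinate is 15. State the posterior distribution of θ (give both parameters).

The binomial likelihood is conjugate to the Beta prior: with 15 successes and 34 failures, the posterior is Beta(4.7+15, 3.4+34) = Beta(19.7, 37.4).

Posterior: Beta(19.7, 37.4)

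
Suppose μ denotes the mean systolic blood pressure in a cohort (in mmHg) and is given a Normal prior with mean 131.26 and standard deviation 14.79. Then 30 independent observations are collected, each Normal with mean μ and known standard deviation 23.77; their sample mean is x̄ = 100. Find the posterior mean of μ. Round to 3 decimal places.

Posterior mean ≈ 102.478

Prior precision 1/τ₀² = 1/14.79² = 0.00457155; data precision n/σ² = 30/23.77² = 0.0530961.
Posterior precision = 0.00457155 + 0.0530961 = 0.0576677.
Posterior mean = (0.00457155·131.26 + 0.0530961·100) / 0.0576677 = 102.478.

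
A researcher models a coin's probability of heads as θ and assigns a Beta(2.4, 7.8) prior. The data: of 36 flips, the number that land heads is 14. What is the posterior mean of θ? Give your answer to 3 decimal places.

Observing 14 successes and 22 failures updates Beta(2.4, 7.8) by adding the success and failure counts to the two shape parameters: α = 2.4+14 = 16.4, β = 7.8+22 = 29.8.
Posterior mean = α/(α+β) = 16.4/46.2 = 0.355.

Posterior mean ≈ 0.355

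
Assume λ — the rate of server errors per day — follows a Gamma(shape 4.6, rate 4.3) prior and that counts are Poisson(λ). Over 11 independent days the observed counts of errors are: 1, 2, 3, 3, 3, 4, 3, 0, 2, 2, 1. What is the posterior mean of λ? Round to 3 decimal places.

The Poisson likelihood adds the total count to the shape and the number of exposure periods to the rate. Here ∑xᵢ = 24 and n = 11, so shape 4.6→28.6 and rate 4.3→15.3.
E[λ | data] = 28.6/15.3 = 1.869.

Posterior mean ≈ 1.869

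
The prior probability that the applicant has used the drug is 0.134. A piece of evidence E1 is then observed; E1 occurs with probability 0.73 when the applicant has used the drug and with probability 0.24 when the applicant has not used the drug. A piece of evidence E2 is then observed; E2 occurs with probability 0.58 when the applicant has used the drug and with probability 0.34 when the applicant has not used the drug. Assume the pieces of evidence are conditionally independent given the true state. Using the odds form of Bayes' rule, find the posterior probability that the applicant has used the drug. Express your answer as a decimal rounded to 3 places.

Prior odds = 0.134/(1−0.134) = 0.15473.
Likelihood ratio for E1 = 0.73/0.24 = 3.0417.
Likelihood ratio for E2 = 0.58/0.34 = 1.7059.
Posterior odds = prior odds × LR₁ × LR₂ = 0.80287.
Posterior probability = odds/(1+odds) = 0.80287/1.8029 = 0.445.

Posterior probability ≈ 0.445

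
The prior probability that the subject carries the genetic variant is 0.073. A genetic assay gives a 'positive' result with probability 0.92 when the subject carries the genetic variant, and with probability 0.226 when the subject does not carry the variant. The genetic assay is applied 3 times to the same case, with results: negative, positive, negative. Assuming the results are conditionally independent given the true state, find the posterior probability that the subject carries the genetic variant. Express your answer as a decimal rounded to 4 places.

Posterior P(H) ≈ 0.0034

Let H be the event that the subject carries the genetic variant; start with P(H) = 0.073. P('positive'|H) = 0.92, P('positive'|¬H) = 0.226.
Update on result 1 ('negative'): P(H) ← 0.08·0.0730 / (0.08·0.0730 + 0.774·0.9270) = 0.0058400/0.72334 = 0.0081.
Update on result 2 ('positive'): P(H) ← 0.92·0.0081 / (0.92·0.0081 + 0.226·0.9919) = 0.0074278/0.23160 = 0.0321.
Update on result 3 ('negative'): P(H) ← 0.08·0.0321 / (0.08·0.0321 + 0.774·0.9679) = 0.0025657/0.75174 = 0.0034.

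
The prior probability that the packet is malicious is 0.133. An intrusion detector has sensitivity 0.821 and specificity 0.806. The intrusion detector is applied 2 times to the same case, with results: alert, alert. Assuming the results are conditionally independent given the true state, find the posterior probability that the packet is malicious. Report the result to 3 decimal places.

With H the event that the packet is malicious, the joint likelihood of the observed sequence is P(data|H) = 0.821·0.821 = 0.67404 and P(data|¬H) = 0.194·0.194 = 0.037636.
Bayes: P(H|data) = 0.133·0.67404 / (0.133·0.67404 + 0.867·0.037636) = 0.089647/0.12228 = 0.7331.

Posterior P(H) ≈ 0.733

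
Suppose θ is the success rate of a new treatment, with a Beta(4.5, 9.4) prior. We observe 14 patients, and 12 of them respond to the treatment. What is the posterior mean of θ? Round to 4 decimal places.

The binomial likelihood is conjugate to the Beta prior: with 12 successes and 2 failures, the posterior is Beta(4.5+12, 9.4+2) = Beta(16.5, 11.4).
E[θ | data] = 16.5/(16.5+11.4) = 0.5914.

Posterior mean ≈ 0.5914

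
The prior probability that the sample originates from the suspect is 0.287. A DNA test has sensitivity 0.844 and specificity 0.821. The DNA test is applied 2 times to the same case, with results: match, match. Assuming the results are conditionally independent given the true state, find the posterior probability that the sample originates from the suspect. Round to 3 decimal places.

Let H be the event that the sample originates from the suspect; start with P(H) = 0.287. P('match'|H) = 0.844, P('match'|¬H) = 0.179.
Update on result 1 ('match'): P(H) ← 0.844·0.2870 / (0.844·0.2870 + 0.179·0.7130) = 0.24223/0.36985 = 0.6549.
Update on result 2 ('match'): P(H) ← 0.844·0.6549 / (0.844·0.6549 + 0.179·0.3451) = 0.55276/0.61453 = 0.8995.

Posterior P(H) ≈ 0.899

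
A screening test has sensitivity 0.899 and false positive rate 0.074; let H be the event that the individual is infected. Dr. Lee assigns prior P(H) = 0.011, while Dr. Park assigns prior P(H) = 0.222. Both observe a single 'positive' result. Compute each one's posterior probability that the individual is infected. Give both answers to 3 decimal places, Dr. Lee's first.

Dr. Lee: 0.119; Dr. Park: 0.776

The likelihood ratio for a 'positive' result is 0.899/0.074 = 12.149.
Dr. Lee: prior odds 0.011/0.989 = 0.011122; posterior odds 0.13512; posterior probability 0.119.
Dr. Park: prior odds 0.222/0.778 = 0.28535; posterior odds 3.4666; posterior probability 0.776.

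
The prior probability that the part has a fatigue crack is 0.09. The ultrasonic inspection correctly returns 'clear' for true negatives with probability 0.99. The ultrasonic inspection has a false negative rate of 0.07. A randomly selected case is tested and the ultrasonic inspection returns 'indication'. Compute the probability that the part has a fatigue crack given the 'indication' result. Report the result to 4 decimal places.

P(H | E) ≈ 0.9019

Write H for 'the part has a fatigue crack'. Prior odds H:¬H = 0.09/0.91 = 0.098901. For the 'indication' outcome, the likelihood ratio is 0.93/0.01 = 93.000.
Posterior odds = 0.098901 × 93.000 = 9.1978, so P(H|E) = 9.1978/(1+9.1978) = 0.9019.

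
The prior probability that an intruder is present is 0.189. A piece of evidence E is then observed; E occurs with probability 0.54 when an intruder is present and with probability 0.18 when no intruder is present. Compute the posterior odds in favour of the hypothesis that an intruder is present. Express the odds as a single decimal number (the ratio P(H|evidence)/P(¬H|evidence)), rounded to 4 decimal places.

Prior odds = 0.189/(1−0.189) = 0.23305. In log-odds, ln(0.23305) = -1.4565.
Add log likelihood ratio: ln(3.0000) = 1.0986.
Posterior log-odds = -0.35791, so posterior odds = exp(-0.35791) = 0.69914.

Posterior odds ≈ 0.6991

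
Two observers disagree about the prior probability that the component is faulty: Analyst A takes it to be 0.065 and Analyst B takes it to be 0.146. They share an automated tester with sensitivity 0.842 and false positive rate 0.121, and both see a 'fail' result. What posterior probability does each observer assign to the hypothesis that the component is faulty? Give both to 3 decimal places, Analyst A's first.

P('+'|H) = 0.842, P('+'|¬H) = 0.121.
Analyst A: numerator 0.842·0.065 = 0.054730; evidence = 0.054730+0.121·0.935 = 0.16786; posterior = 0.326.
Analyst B: numerator 0.842·0.146 = 0.12293; evidence = 0.12293+0.121·0.854 = 0.22627; posterior = 0.543.

Analyst A: 0.326; Analyst B: 0.543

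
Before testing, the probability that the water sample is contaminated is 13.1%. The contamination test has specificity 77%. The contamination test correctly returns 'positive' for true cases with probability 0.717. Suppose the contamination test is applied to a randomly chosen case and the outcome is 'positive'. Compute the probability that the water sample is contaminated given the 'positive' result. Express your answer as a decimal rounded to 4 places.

Let H be the event that the water sample is contaminated. P(H) = 0.131, so P(¬H) = 0.869. With E the 'positive' result, P(E|H) = 0.717 and P(E|¬H) = 0.23.
P(E) = 0.717·0.131 + 0.23·0.869 = 0.093927 + 0.19987 = 0.29380.
By Bayes' theorem, P(H|E) = 0.093927 / 0.29380 = 0.3197.

P(H | E) ≈ 0.3197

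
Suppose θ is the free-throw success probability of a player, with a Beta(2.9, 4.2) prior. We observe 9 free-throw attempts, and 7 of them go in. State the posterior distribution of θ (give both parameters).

Posterior: Beta(9.9, 6.2)

Observing 7 successes and 2 failures updates Beta(2.9, 4.2) by adding the success and failure counts to the two shape parameters: α = 2.9+7 = 9.9, β = 4.2+2 = 6.2.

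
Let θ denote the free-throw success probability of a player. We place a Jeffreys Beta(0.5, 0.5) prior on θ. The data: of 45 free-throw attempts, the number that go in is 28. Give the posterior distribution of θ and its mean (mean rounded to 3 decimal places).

The binomial likelihood is conjugate to the Beta prior: with 28 successes and 17 failures, the posterior is Beta(0.5+28, 0.5+17) = Beta(28.5, 17.5).
Posterior mean = α/(α+β) = 28.5/46 = 0.620.

Posterior: Beta(28.5, 17.5); mean ≈ 0.620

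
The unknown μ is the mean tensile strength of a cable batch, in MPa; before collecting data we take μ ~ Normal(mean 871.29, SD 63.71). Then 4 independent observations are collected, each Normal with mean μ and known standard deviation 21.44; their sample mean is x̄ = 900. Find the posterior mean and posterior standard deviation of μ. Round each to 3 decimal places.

Posterior mean ≈ 899.210; posterior SD ≈ 10.571

Prior precision 1/τ₀² = 1/63.71² = 0.00024637; data precision n/σ² = 4/21.44² = 0.00870183.
Posterior precision = 0.00024637 + 0.00870183 = 0.00894819, giving posterior SD = 1/√0.00894819 = 10.571.
Posterior mean = (0.00024637·871.29 + 0.00870183·900) / 0.00894819 = 899.210.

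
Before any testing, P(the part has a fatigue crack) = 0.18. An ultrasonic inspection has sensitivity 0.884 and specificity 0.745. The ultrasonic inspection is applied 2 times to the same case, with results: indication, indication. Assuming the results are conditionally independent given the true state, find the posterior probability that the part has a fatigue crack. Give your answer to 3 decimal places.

With H the event that the part has a fatigue crack, the joint likelihood of the observed sequence is P(data|H) = 0.884·0.884 = 0.78146 and P(data|¬H) = 0.255·0.255 = 0.065025.
Bayes: P(H|data) = 0.18·0.78146 / (0.18·0.78146 + 0.82·0.065025) = 0.14066/0.19398 = 0.7251.

Posterior P(H) ≈ 0.725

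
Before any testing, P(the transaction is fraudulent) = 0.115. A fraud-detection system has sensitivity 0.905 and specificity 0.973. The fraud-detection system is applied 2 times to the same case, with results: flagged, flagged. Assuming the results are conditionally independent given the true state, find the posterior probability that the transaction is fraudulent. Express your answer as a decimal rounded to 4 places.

With H the event that the transaction is fraudulent, the joint likelihood of the observed sequence is P(data|H) = 0.905·0.905 = 0.81903 and P(data|¬H) = 0.027·0.027 = 0.00072900.
Bayes: P(H|data) = 0.115·0.81903 / (0.115·0.81903 + 0.885·0.00072900) = 0.094188/0.094833 = 0.9932.

Posterior P(H) ≈ 0.9932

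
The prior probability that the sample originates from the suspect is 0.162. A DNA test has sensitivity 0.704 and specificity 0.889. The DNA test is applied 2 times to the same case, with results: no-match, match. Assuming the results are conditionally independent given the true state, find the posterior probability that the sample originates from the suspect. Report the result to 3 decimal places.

Posterior P(H) ≈ 0.290

With H the event that the sample originates from the suspect, the joint likelihood of the observed sequence is P(data|H) = 0.296·0.704 = 0.20838 and P(data|¬H) = 0.889·0.111 = 0.098679.
Bayes: P(H|data) = 0.162·0.20838 / (0.162·0.20838 + 0.838·0.098679) = 0.033758/0.11645 = 0.2899.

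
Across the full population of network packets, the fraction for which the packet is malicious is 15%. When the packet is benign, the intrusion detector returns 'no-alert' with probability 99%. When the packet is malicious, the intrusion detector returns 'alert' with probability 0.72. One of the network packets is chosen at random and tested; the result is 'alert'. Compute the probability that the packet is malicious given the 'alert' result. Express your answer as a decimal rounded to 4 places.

Let H be the event that the packet is malicious. P(H) = 0.15, so P(¬H) = 0.85. With E the 'alert' result, P(E|H) = 0.72 and P(E|¬H) = 0.01.
P(E) = 0.72·0.15 + 0.01·0.85 = 0.10800 + 0.0085000 = 0.11650.
By Bayes' theorem, P(H|E) = 0.10800 / 0.11650 = 0.9270.

P(H | E) ≈ 0.9270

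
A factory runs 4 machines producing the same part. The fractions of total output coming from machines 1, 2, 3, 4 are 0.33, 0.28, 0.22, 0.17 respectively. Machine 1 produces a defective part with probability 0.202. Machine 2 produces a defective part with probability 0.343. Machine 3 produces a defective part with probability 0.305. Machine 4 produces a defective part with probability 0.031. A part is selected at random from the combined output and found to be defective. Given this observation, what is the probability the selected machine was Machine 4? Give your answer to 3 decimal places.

Posterior probability ≈ 0.022

Tabulate prior·likelihood by source: [1] prior 0.33, lik 0.202, product 0.06666; [2] prior 0.28, lik 0.343, product 0.09604; [3] prior 0.22, lik 0.305, product 0.06710; [4] prior 0.17, lik 0.031, product 0.005270.
Normalizing constant = 0.23507; the posterior for Machine 4 is its product over the sum, 0.005270/0.23507 = 0.022.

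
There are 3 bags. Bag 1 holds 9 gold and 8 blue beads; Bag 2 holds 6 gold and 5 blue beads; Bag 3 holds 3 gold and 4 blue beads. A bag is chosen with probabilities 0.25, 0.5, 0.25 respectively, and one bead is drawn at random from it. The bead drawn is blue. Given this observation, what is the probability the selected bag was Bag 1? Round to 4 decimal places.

Posterior probability ≈ 0.2412

Tabulate prior·likelihood by source: [1] prior 0.25, lik 0.4706, product 0.1176; [2] prior 0.5, lik 0.4545, product 0.2273; [3] prior 0.25, lik 0.5714, product 0.1429.
Normalizing constant = 0.48778; the posterior for Bag 1 is its product over the sum, 0.1176/0.48778 = 0.2412.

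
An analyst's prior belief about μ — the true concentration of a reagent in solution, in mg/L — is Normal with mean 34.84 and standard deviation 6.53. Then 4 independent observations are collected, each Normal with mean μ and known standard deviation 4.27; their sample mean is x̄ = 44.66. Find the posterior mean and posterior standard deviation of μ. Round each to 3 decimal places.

Prior precision 1/τ₀² = 1/6.53² = 0.0234517; data precision n/σ² = 4/4.27² = 0.219384.
Posterior precision = 0.0234517 + 0.219384 = 0.242835, giving posterior SD = 1/√0.242835 = 2.029.
Posterior mean = (0.0234517·34.84 + 0.219384·44.66) / 0.242835 = 43.712.

Posterior mean ≈ 43.712; posterior SD ≈ 2.029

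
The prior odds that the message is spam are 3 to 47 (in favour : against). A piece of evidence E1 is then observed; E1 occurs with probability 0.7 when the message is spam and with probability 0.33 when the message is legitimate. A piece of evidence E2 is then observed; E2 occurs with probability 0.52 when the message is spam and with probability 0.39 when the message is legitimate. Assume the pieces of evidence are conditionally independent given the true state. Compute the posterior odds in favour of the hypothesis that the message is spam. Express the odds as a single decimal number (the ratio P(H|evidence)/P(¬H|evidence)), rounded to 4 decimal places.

Posterior odds ≈ 0.1805

Prior odds = 3/47 = 0.063830.
Likelihood ratio for E1 = 0.7/0.33 = 2.1212.
Likelihood ratio for E2 = 0.52/0.39 = 1.3333.
Posterior odds = prior odds × LR₁ × LR₂ = 0.18053.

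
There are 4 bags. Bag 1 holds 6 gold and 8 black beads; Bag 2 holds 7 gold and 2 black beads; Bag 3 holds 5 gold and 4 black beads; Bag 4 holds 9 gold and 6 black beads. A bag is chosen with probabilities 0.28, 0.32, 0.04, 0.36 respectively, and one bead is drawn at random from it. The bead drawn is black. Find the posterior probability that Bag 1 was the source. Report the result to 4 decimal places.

Posterior probability ≈ 0.4072

Tabulate prior·likelihood by source: [1] prior 0.28, lik 0.5714, product 0.1600; [2] prior 0.32, lik 0.2222, product 0.07111; [3] prior 0.04, lik 0.4444, product 0.01778; [4] prior 0.36, lik 0.4, product 0.1440.
Normalizing constant = 0.39289; the posterior for Bag 1 is its product over the sum, 0.1600/0.39289 = 0.4072.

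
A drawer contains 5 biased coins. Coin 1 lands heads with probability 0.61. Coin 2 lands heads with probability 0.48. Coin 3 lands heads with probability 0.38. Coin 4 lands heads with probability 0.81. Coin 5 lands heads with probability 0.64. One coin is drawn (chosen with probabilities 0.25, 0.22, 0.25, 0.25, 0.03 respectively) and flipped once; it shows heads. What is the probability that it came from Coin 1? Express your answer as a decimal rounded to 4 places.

Tabulate prior·likelihood by source: [1] prior 0.25, lik 0.61, product 0.1525; [2] prior 0.22, lik 0.48, product 0.1056; [3] prior 0.25, lik 0.38, product 0.09500; [4] prior 0.25, lik 0.81, product 0.2025; [5] prior 0.03, lik 0.64, product 0.01920.
Normalizing constant = 0.57480; the posterior for Coin 1 is its product over the sum, 0.1525/0.57480 = 0.2653.

Posterior probability ≈ 0.2653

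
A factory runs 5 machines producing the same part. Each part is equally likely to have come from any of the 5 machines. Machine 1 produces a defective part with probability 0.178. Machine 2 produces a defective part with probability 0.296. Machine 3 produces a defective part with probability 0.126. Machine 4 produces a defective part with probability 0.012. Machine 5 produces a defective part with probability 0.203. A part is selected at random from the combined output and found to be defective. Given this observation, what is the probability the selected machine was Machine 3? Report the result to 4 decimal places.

Posterior probability ≈ 0.1546

P(defective|M1) = 0.178; P(defective|M2) = 0.296; P(defective|M3) = 0.126; P(defective|M4) = 0.012; P(defective|M5) = 0.203.
Prior × likelihood for each source: 0.2·0.178=0.03560, 0.2·0.296=0.05920, 0.2·0.126=0.02520, 0.2·0.012=0.002400, 0.2·0.203=0.04060. Summing gives P(defective) = 0.16300.
P(Machine 3 | defective) = 0.02520 / 0.16300 = 0.1546.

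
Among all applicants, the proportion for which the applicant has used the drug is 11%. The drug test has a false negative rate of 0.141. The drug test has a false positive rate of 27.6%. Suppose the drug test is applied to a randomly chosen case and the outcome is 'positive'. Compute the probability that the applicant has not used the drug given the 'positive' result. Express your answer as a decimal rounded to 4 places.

Let H be the event that the applicant has used the drug. P(H) = 0.11, so P(¬H) = 0.89. With E the 'positive' result, P(E|H) = 0.859 and P(E|¬H) = 0.276.
P(E) = 0.859·0.11 + 0.276·0.89 = 0.094490 + 0.24564 = 0.34013.
By Bayes' theorem, P(H|E) = 0.094490 / 0.34013 = 0.2778. Hence P(¬H|E) = 1 − 0.2778 = 0.7222.

P(¬H | E) ≈ 0.7222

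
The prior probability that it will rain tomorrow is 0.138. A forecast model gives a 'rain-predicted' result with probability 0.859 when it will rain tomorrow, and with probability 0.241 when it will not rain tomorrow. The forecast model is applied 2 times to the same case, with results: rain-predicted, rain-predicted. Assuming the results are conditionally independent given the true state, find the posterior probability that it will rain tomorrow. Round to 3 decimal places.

Posterior P(H) ≈ 0.670

With H the event that it will rain tomorrow, the joint likelihood of the observed sequence is P(data|H) = 0.859·0.859 = 0.73788 and P(data|¬H) = 0.241·0.241 = 0.058081.
Bayes: P(H|data) = 0.138·0.73788 / (0.138·0.73788 + 0.862·0.058081) = 0.10183/0.15189 = 0.6704.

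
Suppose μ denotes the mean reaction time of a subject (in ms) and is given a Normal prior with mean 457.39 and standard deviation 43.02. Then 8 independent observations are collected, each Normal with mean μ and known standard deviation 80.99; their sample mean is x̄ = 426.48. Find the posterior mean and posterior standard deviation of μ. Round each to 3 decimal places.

Posterior mean ≈ 435.970; posterior SD ≈ 23.837

With known σ, the Normal prior is conjugate. Weight on the data is w = (n/σ²)/(n/σ² + 1/τ₀²) = 0.00121963/(0.00121963+0.00054033) = 0.69299.
Posterior mean = w·x̄ + (1−w)·μ₀ = 0.69299·426.48 + 0.30701·457.39 = 435.970. Posterior variance = 1/(0.00121963+0.00054033) = 568.196, so SD = 23.837.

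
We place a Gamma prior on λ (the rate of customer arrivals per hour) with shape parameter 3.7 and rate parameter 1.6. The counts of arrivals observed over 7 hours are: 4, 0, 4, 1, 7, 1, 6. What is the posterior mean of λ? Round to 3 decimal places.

Posterior mean ≈ 3.105

Total count ∑xᵢ = 23 over n = 7 hours.
Gamma is conjugate to the Poisson likelihood: posterior is Gamma(shape = 3.7+23 = 26.7, rate = 1.6+7 = 8.6).
E[λ | data] = 26.7/8.6 = 3.105.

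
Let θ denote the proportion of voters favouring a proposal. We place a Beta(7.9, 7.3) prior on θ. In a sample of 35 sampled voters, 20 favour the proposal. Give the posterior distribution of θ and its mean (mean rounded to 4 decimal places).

Observing 20 successes and 15 failures updates Beta(7.9, 7.3) by adding the success and failure counts to the two shape parameters: α = 7.9+20 = 27.9, β = 7.3+15 = 22.3.
E[θ | data] = 27.9/(27.9+22.3) = 0.5558.

Posterior: Beta(27.9, 22.3); mean ≈ 0.5558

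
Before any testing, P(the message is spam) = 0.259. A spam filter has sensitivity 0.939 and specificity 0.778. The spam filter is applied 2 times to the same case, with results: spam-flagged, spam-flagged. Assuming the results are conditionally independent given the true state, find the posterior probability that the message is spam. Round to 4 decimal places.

Let H be the event that the message is spam; start with P(H) = 0.259. P('spam-flagged'|H) = 0.939, P('spam-flagged'|¬H) = 0.222.
Update on result 1 ('spam-flagged'): P(H) ← 0.939·0.2590 / (0.939·0.2590 + 0.222·0.7410) = 0.24320/0.40770 = 0.5965.
Update on result 2 ('spam-flagged'): P(H) ← 0.939·0.5965 / (0.939·0.5965 + 0.222·0.4035) = 0.56013/0.64970 = 0.8621.

Posterior P(H) ≈ 0.8621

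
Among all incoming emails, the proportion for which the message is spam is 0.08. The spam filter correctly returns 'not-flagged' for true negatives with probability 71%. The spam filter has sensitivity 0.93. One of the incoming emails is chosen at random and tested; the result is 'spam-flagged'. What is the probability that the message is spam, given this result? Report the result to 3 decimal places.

Let H be the event that the message is spam. P(H) = 0.08, so P(¬H) = 0.92. With E the 'spam-flagged' result, P(E|H) = 0.93 and P(E|¬H) = 0.29.
P(E) = 0.93·0.08 + 0.29·0.92 = 0.074400 + 0.26680 = 0.34120.
By Bayes' theorem, P(H|E) = 0.074400 / 0.34120 = 0.218.

P(H | E) ≈ 0.218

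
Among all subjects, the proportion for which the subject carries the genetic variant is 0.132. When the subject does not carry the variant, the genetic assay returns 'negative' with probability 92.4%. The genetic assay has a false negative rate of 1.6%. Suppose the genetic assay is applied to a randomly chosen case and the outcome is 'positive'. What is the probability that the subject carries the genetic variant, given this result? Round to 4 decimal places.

P(H | E) ≈ 0.6632

Write H for 'the subject carries the genetic variant'. Prior odds H:¬H = 0.132/0.868 = 0.15207. For the 'positive' outcome, the likelihood ratio is 0.984/0.076 = 12.947.
Posterior odds = 0.15207 × 12.947 = 1.9690, so P(H|E) = 1.9690/(1+1.9690) = 0.6632.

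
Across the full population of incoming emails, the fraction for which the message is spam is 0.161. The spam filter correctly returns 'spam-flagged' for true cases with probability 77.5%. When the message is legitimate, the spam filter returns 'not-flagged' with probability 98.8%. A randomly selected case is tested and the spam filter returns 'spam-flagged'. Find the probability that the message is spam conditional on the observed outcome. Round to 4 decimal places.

Write H for 'the message is spam'. Prior odds H:¬H = 0.161/0.839 = 0.19190. For the 'spam-flagged' outcome, the likelihood ratio is 0.775/0.012 = 64.583.
Posterior odds = 0.19190 × 64.583 = 12.393, so P(H|E) = 12.393/(1+12.393) = 0.9253.

P(H | E) ≈ 0.9253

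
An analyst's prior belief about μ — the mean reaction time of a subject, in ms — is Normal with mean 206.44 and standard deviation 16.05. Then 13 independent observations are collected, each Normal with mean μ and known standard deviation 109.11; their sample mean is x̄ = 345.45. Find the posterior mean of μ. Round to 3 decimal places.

With known σ, the Normal prior is conjugate. Weight on the data is w = (n/σ²)/(n/σ² + 1/τ₀²) = 0.00109198/(0.00109198+0.00388195) = 0.21954.
Posterior mean = w·x̄ + (1−w)·μ₀ = 0.21954·345.45 + 0.78046·206.44 = 236.958.

Posterior mean ≈ 236.958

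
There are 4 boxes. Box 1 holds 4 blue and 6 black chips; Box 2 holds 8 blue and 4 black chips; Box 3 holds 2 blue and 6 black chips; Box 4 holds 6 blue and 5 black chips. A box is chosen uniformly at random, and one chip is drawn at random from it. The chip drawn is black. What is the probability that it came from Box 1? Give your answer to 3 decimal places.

Tabulate prior·likelihood by source: [1] prior 0.25, lik 0.6, product 0.1500; [2] prior 0.25, lik 0.3333, product 0.08333; [3] prior 0.25, lik 0.75, product 0.1875; [4] prior 0.25, lik 0.4545, product 0.1136.
Normalizing constant = 0.53447; the posterior for Box 1 is its product over the sum, 0.1500/0.53447 = 0.281.

Posterior probability ≈ 0.281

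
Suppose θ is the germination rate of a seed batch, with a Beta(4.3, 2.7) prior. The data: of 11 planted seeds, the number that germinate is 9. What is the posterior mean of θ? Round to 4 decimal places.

Posterior mean ≈ 0.7389

The binomial likelihood is conjugate to the Beta prior: with 9 successes and 2 failures, the posterior is Beta(4.3+9, 2.7+2) = Beta(13.3, 4.7).
Posterior mean = α/(α+β) = 13.3/18 = 0.7389.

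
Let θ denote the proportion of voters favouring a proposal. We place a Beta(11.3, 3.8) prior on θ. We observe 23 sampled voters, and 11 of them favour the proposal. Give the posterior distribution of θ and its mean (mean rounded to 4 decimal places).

Observing 11 successes and 12 failures updates Beta(11.3, 3.8) by adding the success and failure counts to the two shape parameters: α = 11.3+11 = 22.3, β = 3.8+12 = 15.8.
Posterior mean = α/(α+β) = 22.3/38.1 = 0.5853.

Posterior: Beta(22.3, 15.8); mean ≈ 0.5853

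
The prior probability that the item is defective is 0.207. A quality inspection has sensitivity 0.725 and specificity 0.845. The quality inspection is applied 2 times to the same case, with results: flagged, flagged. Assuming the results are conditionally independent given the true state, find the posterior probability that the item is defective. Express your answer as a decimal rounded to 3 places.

With H the event that the item is defective, the joint likelihood of the observed sequence is P(data|H) = 0.725·0.725 = 0.52563 and P(data|¬H) = 0.155·0.155 = 0.024025.
Bayes: P(H|data) = 0.207·0.52563 / (0.207·0.52563 + 0.793·0.024025) = 0.10880/0.12786 = 0.8510.

Posterior P(H) ≈ 0.851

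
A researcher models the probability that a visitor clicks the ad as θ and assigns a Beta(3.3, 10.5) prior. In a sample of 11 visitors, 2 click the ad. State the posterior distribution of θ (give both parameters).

Observing 2 successes and 9 failures updates Beta(3.3, 10.5) by adding the success and failure counts to the two shape parameters: α = 3.3+2 = 5.3, β = 10.5+9 = 19.5.

Posterior: Beta(5.3, 19.5)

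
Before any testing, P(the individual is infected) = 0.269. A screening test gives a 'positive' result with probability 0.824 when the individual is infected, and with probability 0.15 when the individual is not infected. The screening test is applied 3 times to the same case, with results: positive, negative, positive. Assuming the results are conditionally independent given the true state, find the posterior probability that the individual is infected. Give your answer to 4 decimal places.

With H the event that the individual is infected, the joint likelihood of the observed sequence is P(data|H) = 0.824·0.176·0.824 = 0.11950 and P(data|¬H) = 0.15·0.85·0.15 = 0.019125.
Bayes: P(H|data) = 0.269·0.11950 / (0.269·0.11950 + 0.731·0.019125) = 0.032145/0.046126 = 0.6969.

Posterior P(H) ≈ 0.6969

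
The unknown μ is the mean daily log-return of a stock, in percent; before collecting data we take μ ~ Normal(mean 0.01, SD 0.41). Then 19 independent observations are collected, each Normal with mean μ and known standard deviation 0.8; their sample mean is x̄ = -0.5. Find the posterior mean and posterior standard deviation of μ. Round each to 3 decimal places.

With known σ, the Normal prior is conjugate. Weight on the data is w = (n/σ²)/(n/σ² + 1/τ₀²) = 29.6875/(29.6875+5.94884) = 0.83307.
Posterior mean = w·x̄ + (1−w)·μ₀ = 0.83307·-0.5 + 0.16693·0.01 = -0.415. Posterior variance = 1/(29.6875+5.94884) = 0.0280612, so SD = 0.168.

Posterior mean ≈ -0.415; posterior SD ≈ 0.168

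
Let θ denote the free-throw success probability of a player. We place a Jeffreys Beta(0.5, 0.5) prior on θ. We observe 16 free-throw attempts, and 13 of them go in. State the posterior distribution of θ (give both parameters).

Posterior: Beta(13.5, 3.5)

The binomial likelihood is conjugate to the Beta prior: with 13 successes and 3 failures, the posterior is Beta(0.5+13, 0.5+3) = Beta(13.5, 3.5).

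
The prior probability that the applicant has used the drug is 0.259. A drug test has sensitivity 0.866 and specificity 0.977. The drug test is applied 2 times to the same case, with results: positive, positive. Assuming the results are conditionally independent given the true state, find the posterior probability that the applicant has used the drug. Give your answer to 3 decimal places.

Posterior P(H) ≈ 0.998

With H the event that the applicant has used the drug, the joint likelihood of the observed sequence is P(data|H) = 0.866·0.866 = 0.74996 and P(data|¬H) = 0.023·0.023 = 0.00052900.
Bayes: P(H|data) = 0.259·0.74996 / (0.259·0.74996 + 0.741·0.00052900) = 0.19424/0.19463 = 0.9980.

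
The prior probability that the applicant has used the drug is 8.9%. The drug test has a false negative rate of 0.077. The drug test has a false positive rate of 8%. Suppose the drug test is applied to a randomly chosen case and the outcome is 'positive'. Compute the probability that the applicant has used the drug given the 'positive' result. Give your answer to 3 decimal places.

Let H be the event that the applicant has used the drug. P(H) = 0.089, so P(¬H) = 0.911. With E the 'positive' result, P(E|H) = 0.923 and P(E|¬H) = 0.08.
P(E) = 0.923·0.089 + 0.08·0.911 = 0.082147 + 0.072880 = 0.15503.
By Bayes' theorem, P(H|E) = 0.082147 / 0.15503 = 0.530.

P(H | E) ≈ 0.530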